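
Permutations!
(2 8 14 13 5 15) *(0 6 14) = (0 6 14 13 5 15 2 8) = [6, 1, 8, 3, 4, 15, 14, 7, 0, 9, 10, 11, 12, 5, 13, 2]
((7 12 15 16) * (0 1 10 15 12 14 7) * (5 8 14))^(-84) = ((0 1 10 15 16)(5 8 14 7))^(-84) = (0 1 10 15 16)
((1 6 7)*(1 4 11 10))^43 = ((1 6 7 4 11 10))^43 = (1 6 7 4 11 10)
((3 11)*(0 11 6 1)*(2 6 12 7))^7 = ((0 11 3 12 7 2 6 1))^7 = (0 1 6 2 7 12 3 11)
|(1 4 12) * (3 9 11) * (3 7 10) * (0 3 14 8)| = 24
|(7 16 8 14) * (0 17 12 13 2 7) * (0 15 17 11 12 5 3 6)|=14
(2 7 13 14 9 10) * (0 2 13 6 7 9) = (0 2 9 10 13 14)(6 7) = [2, 1, 9, 3, 4, 5, 7, 6, 8, 10, 13, 11, 12, 14, 0]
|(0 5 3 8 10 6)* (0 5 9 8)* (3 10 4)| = 15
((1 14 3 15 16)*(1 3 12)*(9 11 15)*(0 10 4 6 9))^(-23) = (0 9 3 6 16 4 15 10 11)(1 14 12)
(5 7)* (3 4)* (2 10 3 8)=[0, 1, 10, 4, 8, 7, 6, 5, 2, 9, 3]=(2 10 3 4 8)(5 7)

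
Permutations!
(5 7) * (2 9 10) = (2 9 10)(5 7) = [0, 1, 9, 3, 4, 7, 6, 5, 8, 10, 2]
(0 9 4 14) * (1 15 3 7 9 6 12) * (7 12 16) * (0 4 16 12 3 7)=(0 6 12 1 15 7 9 16)(4 14)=[6, 15, 2, 3, 14, 5, 12, 9, 8, 16, 10, 11, 1, 13, 4, 7, 0]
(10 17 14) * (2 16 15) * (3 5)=[0, 1, 16, 5, 4, 3, 6, 7, 8, 9, 17, 11, 12, 13, 10, 2, 15, 14]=(2 16 15)(3 5)(10 17 14)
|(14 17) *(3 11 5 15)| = |(3 11 5 15)(14 17)| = 4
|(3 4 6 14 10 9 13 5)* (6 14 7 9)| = |(3 4 14 10 6 7 9 13 5)| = 9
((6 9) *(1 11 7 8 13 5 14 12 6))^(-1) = (1 9 6 12 14 5 13 8 7 11)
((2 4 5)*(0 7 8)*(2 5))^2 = (0 8 7)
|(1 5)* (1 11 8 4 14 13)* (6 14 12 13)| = 14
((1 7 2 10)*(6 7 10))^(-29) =(1 10)(2 6 7)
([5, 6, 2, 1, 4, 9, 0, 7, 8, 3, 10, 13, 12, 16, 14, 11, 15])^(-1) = (0 6 1 3 9 5)(11 15 16 13)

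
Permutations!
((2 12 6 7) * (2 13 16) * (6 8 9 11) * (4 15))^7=(2 13 6 9 12 16 7 11 8)(4 15)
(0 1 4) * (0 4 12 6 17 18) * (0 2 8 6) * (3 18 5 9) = (0 1 12)(2 8 6 17 5 9 3 18) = [1, 12, 8, 18, 4, 9, 17, 7, 6, 3, 10, 11, 0, 13, 14, 15, 16, 5, 2]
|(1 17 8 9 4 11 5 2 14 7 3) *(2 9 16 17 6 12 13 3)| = 60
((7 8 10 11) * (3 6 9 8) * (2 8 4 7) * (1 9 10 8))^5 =((1 9 4 7 3 6 10 11 2))^5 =(1 6 9 10 4 11 7 2 3)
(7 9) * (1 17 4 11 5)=(1 17 4 11 5)(7 9)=[0, 17, 2, 3, 11, 1, 6, 9, 8, 7, 10, 5, 12, 13, 14, 15, 16, 4]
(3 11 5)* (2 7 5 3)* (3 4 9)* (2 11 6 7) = [0, 1, 2, 6, 9, 11, 7, 5, 8, 3, 10, 4] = (3 6 7 5 11 4 9)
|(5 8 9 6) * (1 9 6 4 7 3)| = 15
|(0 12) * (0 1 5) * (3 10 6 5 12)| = 10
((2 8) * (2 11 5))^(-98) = ((2 8 11 5))^(-98) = (2 11)(5 8)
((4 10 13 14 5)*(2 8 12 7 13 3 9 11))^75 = ((2 8 12 7 13 14 5 4 10 3 9 11))^75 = (2 7 5 3)(4 9 8 13)(10 11 12 14)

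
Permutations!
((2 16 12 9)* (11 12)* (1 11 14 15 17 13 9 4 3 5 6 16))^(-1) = ((1 11 12 4 3 5 6 16 14 15 17 13 9 2))^(-1) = (1 2 9 13 17 15 14 16 6 5 3 4 12 11)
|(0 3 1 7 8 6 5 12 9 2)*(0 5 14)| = 28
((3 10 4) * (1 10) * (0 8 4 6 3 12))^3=(0 12 4 8)(1 3 6 10)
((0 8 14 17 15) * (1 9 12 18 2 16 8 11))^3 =((0 11 1 9 12 18 2 16 8 14 17 15))^3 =(0 9 2 14)(1 18 8 15)(11 12 16 17)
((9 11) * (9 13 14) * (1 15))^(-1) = (1 15)(9 14 13 11)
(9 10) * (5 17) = (5 17)(9 10) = [0, 1, 2, 3, 4, 17, 6, 7, 8, 10, 9, 11, 12, 13, 14, 15, 16, 5]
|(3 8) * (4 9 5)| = |(3 8)(4 9 5)| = 6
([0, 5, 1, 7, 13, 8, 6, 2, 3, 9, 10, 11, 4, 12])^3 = (13)(1 3)(2 8)(5 7)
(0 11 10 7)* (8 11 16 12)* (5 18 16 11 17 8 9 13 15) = [11, 1, 2, 3, 4, 18, 6, 0, 17, 13, 7, 10, 9, 15, 14, 5, 12, 8, 16] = (0 11 10 7)(5 18 16 12 9 13 15)(8 17)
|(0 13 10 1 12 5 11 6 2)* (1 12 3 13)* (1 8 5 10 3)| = 6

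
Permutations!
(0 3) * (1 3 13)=(0 13 1 3)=[13, 3, 2, 0, 4, 5, 6, 7, 8, 9, 10, 11, 12, 1]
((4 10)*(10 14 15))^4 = ((4 14 15 10))^4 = (15)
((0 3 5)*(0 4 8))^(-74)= ((0 3 5 4 8))^(-74)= (0 3 5 4 8)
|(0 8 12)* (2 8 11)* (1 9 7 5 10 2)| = |(0 11 1 9 7 5 10 2 8 12)| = 10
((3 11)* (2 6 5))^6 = ((2 6 5)(3 11))^6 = (11)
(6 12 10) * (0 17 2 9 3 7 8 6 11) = [17, 1, 9, 7, 4, 5, 12, 8, 6, 3, 11, 0, 10, 13, 14, 15, 16, 2] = (0 17 2 9 3 7 8 6 12 10 11)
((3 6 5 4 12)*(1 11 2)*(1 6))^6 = (1 12 5 2)(3 4 6 11)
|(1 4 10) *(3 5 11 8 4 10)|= 10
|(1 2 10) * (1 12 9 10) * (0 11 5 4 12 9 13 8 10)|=18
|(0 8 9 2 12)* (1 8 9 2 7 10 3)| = 9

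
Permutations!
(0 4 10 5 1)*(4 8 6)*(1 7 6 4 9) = (0 8 4 10 5 7 6 9 1) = [8, 0, 2, 3, 10, 7, 9, 6, 4, 1, 5]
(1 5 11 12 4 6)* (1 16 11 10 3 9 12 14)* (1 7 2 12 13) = (1 5 10 3 9 13)(2 12 4 6 16 11 14 7) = [0, 5, 12, 9, 6, 10, 16, 2, 8, 13, 3, 14, 4, 1, 7, 15, 11]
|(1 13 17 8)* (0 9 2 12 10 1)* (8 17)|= 8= |(17)(0 9 2 12 10 1 13 8)|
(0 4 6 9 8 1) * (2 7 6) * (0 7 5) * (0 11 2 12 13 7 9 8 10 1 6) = (0 4 12 13 7)(1 9 10)(2 5 11)(6 8) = [4, 9, 5, 3, 12, 11, 8, 0, 6, 10, 1, 2, 13, 7]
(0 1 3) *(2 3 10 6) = (0 1 10 6 2 3) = [1, 10, 3, 0, 4, 5, 2, 7, 8, 9, 6]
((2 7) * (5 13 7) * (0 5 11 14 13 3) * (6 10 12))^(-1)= ((0 5 3)(2 11 14 13 7)(6 10 12))^(-1)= (0 3 5)(2 7 13 14 11)(6 12 10)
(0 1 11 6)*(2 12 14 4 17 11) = (0 1 2 12 14 4 17 11 6) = [1, 2, 12, 3, 17, 5, 0, 7, 8, 9, 10, 6, 14, 13, 4, 15, 16, 11]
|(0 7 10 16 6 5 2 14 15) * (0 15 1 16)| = |(0 7 10)(1 16 6 5 2 14)| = 6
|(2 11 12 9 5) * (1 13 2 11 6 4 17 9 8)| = 11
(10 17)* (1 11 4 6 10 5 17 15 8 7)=(1 11 4 6 10 15 8 7)(5 17)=[0, 11, 2, 3, 6, 17, 10, 1, 7, 9, 15, 4, 12, 13, 14, 8, 16, 5]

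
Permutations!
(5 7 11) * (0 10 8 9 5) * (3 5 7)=(0 10 8 9 7 11)(3 5)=[10, 1, 2, 5, 4, 3, 6, 11, 9, 7, 8, 0]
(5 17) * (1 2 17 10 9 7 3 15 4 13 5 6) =[0, 2, 17, 15, 13, 10, 1, 3, 8, 7, 9, 11, 12, 5, 14, 4, 16, 6] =(1 2 17 6)(3 15 4 13 5 10 9 7)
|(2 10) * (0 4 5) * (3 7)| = |(0 4 5)(2 10)(3 7)| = 6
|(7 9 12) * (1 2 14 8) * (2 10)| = 15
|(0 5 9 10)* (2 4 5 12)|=|(0 12 2 4 5 9 10)|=7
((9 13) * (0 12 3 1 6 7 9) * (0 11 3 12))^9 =(1 7 13 3 6 9 11)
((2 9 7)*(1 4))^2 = (2 7 9) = ((1 4)(2 9 7))^2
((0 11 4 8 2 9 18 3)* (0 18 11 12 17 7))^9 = (0 12 17 7)(2 8 4 11 9)(3 18)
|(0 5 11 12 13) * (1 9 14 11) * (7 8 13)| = |(0 5 1 9 14 11 12 7 8 13)| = 10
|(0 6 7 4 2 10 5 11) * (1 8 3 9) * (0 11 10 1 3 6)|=|(11)(1 8 6 7 4 2)(3 9)(5 10)|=6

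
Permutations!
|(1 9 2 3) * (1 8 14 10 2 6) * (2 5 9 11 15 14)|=24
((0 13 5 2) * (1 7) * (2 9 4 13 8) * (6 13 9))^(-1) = ((0 8 2)(1 7)(4 9)(5 6 13))^(-1) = (0 2 8)(1 7)(4 9)(5 13 6)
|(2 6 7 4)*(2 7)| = |(2 6)(4 7)| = 2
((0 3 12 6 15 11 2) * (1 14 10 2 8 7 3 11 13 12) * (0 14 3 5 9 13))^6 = ((0 11 8 7 5 9 13 12 6 15)(1 3)(2 14 10))^6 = (0 13 8 6 5)(7 15 9 11 12)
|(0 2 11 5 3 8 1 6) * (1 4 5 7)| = |(0 2 11 7 1 6)(3 8 4 5)| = 12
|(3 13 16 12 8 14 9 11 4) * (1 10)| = 18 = |(1 10)(3 13 16 12 8 14 9 11 4)|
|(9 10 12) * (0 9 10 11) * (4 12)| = 3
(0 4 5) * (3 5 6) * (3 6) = (6)(0 4 3 5) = [4, 1, 2, 5, 3, 0, 6]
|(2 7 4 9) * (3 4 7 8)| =|(2 8 3 4 9)| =5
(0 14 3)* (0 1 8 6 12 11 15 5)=(0 14 3 1 8 6 12 11 15 5)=[14, 8, 2, 1, 4, 0, 12, 7, 6, 9, 10, 15, 11, 13, 3, 5]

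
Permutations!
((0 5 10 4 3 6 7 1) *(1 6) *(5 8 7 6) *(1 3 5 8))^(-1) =(0 1)(4 10 5)(7 8)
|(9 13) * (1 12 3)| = 6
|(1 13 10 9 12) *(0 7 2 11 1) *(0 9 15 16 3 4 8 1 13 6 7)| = 12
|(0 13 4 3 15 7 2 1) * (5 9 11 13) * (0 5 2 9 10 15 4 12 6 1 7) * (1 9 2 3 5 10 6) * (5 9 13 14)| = |(0 3 4 9 11 14 5 6 13 12 1 10 15)(2 7)| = 26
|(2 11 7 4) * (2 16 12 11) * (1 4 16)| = 4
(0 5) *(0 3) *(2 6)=(0 5 3)(2 6)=[5, 1, 6, 0, 4, 3, 2]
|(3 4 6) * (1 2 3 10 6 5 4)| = |(1 2 3)(4 5)(6 10)| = 6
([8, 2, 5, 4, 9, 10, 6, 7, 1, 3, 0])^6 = [0, 1, 2, 3, 4, 5, 6, 7, 8, 9, 10]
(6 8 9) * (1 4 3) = [0, 4, 2, 1, 3, 5, 8, 7, 9, 6] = (1 4 3)(6 8 9)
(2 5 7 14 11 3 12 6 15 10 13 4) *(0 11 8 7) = [11, 1, 5, 12, 2, 0, 15, 14, 7, 9, 13, 3, 6, 4, 8, 10] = (0 11 3 12 6 15 10 13 4 2 5)(7 14 8)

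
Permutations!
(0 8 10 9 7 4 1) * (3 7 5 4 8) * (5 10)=(0 3 7 8 5 4 1)(9 10)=[3, 0, 2, 7, 1, 4, 6, 8, 5, 10, 9]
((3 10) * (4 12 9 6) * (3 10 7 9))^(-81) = ((3 7 9 6 4 12))^(-81) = (3 6)(4 7)(9 12)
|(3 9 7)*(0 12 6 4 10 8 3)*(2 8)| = 10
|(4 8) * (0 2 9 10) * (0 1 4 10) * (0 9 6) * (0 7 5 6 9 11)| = |(0 2 9 11)(1 4 8 10)(5 6 7)| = 12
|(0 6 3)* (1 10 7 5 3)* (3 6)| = |(0 3)(1 10 7 5 6)| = 10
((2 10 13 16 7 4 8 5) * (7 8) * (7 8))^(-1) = ((2 10 13 16 7 4 8 5))^(-1) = (2 5 8 4 7 16 13 10)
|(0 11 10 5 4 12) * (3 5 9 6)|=9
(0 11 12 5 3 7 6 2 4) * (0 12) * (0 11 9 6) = [9, 1, 4, 7, 12, 3, 2, 0, 8, 6, 10, 11, 5] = (0 9 6 2 4 12 5 3 7)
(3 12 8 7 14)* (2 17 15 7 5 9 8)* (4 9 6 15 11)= (2 17 11 4 9 8 5 6 15 7 14 3 12)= [0, 1, 17, 12, 9, 6, 15, 14, 5, 8, 10, 4, 2, 13, 3, 7, 16, 11]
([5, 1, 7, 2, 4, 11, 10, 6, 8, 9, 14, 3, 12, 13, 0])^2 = (0 11 2 6 14 5 3 7 10)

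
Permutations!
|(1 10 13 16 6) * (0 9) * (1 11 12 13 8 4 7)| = 10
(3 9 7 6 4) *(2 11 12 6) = [0, 1, 11, 9, 3, 5, 4, 2, 8, 7, 10, 12, 6] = (2 11 12 6 4 3 9 7)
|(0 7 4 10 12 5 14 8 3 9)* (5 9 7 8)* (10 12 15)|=|(0 8 3 7 4 12 9)(5 14)(10 15)|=14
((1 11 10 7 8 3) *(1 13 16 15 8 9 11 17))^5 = (1 17)(7 9 11 10)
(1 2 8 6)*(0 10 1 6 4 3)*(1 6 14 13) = (0 10 6 14 13 1 2 8 4 3) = [10, 2, 8, 0, 3, 5, 14, 7, 4, 9, 6, 11, 12, 1, 13]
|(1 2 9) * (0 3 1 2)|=6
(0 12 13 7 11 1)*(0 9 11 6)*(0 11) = (0 12 13 7 6 11 1 9) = [12, 9, 2, 3, 4, 5, 11, 6, 8, 0, 10, 1, 13, 7]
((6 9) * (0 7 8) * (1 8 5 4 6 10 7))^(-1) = (0 8 1)(4 5 7 10 9 6)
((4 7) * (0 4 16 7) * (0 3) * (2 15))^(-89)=((0 4 3)(2 15)(7 16))^(-89)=(0 4 3)(2 15)(7 16)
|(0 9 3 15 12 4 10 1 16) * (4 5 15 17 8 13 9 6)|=|(0 6 4 10 1 16)(3 17 8 13 9)(5 15 12)|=30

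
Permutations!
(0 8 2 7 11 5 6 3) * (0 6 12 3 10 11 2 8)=[0, 1, 7, 6, 4, 12, 10, 2, 8, 9, 11, 5, 3]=(2 7)(3 6 10 11 5 12)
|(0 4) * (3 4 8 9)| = 5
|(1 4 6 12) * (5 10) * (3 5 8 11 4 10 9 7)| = 28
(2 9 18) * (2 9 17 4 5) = (2 17 4 5)(9 18) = [0, 1, 17, 3, 5, 2, 6, 7, 8, 18, 10, 11, 12, 13, 14, 15, 16, 4, 9]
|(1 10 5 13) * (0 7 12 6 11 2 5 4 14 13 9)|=|(0 7 12 6 11 2 5 9)(1 10 4 14 13)|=40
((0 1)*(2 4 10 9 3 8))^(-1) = ((0 1)(2 4 10 9 3 8))^(-1) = (0 1)(2 8 3 9 10 4)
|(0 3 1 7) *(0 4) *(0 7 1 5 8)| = 4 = |(0 3 5 8)(4 7)|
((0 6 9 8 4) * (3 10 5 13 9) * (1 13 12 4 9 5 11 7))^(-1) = (0 4 12 5 13 1 7 11 10 3 6)(8 9)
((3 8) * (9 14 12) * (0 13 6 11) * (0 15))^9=((0 13 6 11 15)(3 8)(9 14 12))^9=(0 15 11 6 13)(3 8)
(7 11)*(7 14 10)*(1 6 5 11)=(1 6 5 11 14 10 7)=[0, 6, 2, 3, 4, 11, 5, 1, 8, 9, 7, 14, 12, 13, 10]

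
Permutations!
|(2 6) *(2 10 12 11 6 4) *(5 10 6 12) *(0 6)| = 2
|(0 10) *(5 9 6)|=6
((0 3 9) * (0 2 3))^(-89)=(2 3 9)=((2 3 9))^(-89)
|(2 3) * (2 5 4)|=4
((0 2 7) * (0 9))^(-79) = (0 2 7 9)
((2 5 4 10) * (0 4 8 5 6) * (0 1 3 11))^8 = (11)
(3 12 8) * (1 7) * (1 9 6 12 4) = (1 7 9 6 12 8 3 4) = [0, 7, 2, 4, 1, 5, 12, 9, 3, 6, 10, 11, 8]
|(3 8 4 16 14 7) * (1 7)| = |(1 7 3 8 4 16 14)| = 7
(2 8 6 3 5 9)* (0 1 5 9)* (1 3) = (0 3 9 2 8 6 1 5) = [3, 5, 8, 9, 4, 0, 1, 7, 6, 2]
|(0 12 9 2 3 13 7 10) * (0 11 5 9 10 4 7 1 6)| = |(0 12 10 11 5 9 2 3 13 1 6)(4 7)| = 22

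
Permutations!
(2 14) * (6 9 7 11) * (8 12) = (2 14)(6 9 7 11)(8 12) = [0, 1, 14, 3, 4, 5, 9, 11, 12, 7, 10, 6, 8, 13, 2]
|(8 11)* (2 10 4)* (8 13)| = 3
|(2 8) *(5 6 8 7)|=|(2 7 5 6 8)|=5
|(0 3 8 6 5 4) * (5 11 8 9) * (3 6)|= 8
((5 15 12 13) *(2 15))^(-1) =(2 5 13 12 15)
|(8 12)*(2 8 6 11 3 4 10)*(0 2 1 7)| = 11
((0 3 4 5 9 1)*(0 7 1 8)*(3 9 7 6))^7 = (0 9 8)(1 6 3 4 5 7)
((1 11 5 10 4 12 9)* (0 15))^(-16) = (15)(1 12 10 11 9 4 5)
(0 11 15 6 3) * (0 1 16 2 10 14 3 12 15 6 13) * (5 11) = (0 5 11 6 12 15 13)(1 16 2 10 14 3) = [5, 16, 10, 1, 4, 11, 12, 7, 8, 9, 14, 6, 15, 0, 3, 13, 2]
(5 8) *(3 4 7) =(3 4 7)(5 8) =[0, 1, 2, 4, 7, 8, 6, 3, 5]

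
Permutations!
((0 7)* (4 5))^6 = (7)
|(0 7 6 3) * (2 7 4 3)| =|(0 4 3)(2 7 6)| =3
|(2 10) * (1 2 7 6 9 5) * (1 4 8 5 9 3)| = |(1 2 10 7 6 3)(4 8 5)| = 6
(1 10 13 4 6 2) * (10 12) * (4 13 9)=(13)(1 12 10 9 4 6 2)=[0, 12, 1, 3, 6, 5, 2, 7, 8, 4, 9, 11, 10, 13]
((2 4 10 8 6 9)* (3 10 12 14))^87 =((2 4 12 14 3 10 8 6 9))^87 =(2 8 14)(3 4 6)(9 10 12)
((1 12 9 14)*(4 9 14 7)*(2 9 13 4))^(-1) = (1 14 12)(2 7 9)(4 13)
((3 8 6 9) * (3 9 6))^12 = (9)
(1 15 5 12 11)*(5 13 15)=(1 5 12 11)(13 15)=[0, 5, 2, 3, 4, 12, 6, 7, 8, 9, 10, 1, 11, 15, 14, 13]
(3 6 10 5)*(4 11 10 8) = (3 6 8 4 11 10 5) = [0, 1, 2, 6, 11, 3, 8, 7, 4, 9, 5, 10]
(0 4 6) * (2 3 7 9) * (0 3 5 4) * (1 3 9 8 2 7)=(1 3)(2 5 4 6 9 7 8)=[0, 3, 5, 1, 6, 4, 9, 8, 2, 7]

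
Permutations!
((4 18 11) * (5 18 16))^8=(4 18 16 11 5)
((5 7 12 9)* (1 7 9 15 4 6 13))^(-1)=(1 13 6 4 15 12 7)(5 9)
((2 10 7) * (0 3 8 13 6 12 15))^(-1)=(0 15 12 6 13 8 3)(2 7 10)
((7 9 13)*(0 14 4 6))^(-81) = (0 6 4 14)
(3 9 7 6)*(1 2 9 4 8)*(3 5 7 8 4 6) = (1 2 9 8)(3 6 5 7) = [0, 2, 9, 6, 4, 7, 5, 3, 1, 8]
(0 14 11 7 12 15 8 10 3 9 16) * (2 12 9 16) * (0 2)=[14, 1, 12, 16, 4, 5, 6, 9, 10, 0, 3, 7, 15, 13, 11, 8, 2]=(0 14 11 7 9)(2 12 15 8 10 3 16)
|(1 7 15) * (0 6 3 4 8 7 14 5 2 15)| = |(0 6 3 4 8 7)(1 14 5 2 15)| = 30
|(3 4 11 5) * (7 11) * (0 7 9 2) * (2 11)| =15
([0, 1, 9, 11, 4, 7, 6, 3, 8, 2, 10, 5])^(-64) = (11)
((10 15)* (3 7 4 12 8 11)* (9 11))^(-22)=((3 7 4 12 8 9 11)(10 15))^(-22)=(15)(3 11 9 8 12 4 7)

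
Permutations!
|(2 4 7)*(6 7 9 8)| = 6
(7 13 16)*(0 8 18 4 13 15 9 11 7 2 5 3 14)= (0 8 18 4 13 16 2 5 3 14)(7 15 9 11)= [8, 1, 5, 14, 13, 3, 6, 15, 18, 11, 10, 7, 12, 16, 0, 9, 2, 17, 4]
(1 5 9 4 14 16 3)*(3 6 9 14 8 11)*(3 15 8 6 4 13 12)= (1 5 14 16 4 6 9 13 12 3)(8 11 15)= [0, 5, 2, 1, 6, 14, 9, 7, 11, 13, 10, 15, 3, 12, 16, 8, 4]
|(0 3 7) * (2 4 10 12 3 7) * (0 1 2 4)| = 4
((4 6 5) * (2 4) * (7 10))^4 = ((2 4 6 5)(7 10))^4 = (10)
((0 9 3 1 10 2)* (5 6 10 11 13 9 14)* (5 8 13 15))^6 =(0 1 2 3 10 9 6 13 5 8 15 14 11)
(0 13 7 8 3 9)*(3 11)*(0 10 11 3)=(0 13 7 8 3 9 10 11)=[13, 1, 2, 9, 4, 5, 6, 8, 3, 10, 11, 0, 12, 7]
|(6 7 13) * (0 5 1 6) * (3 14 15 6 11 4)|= |(0 5 1 11 4 3 14 15 6 7 13)|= 11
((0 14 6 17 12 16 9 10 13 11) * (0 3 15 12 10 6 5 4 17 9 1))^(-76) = ((0 14 5 4 17 10 13 11 3 15 12 16 1)(6 9))^(-76) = (0 5 17 13 3 12 1 14 4 10 11 15 16)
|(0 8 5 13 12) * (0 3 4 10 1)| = 9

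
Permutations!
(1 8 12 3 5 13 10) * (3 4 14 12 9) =(1 8 9 3 5 13 10)(4 14 12) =[0, 8, 2, 5, 14, 13, 6, 7, 9, 3, 1, 11, 4, 10, 12]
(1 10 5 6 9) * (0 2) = [2, 10, 0, 3, 4, 6, 9, 7, 8, 1, 5] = (0 2)(1 10 5 6 9)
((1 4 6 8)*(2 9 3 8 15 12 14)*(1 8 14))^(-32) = (1 15 4 12 6)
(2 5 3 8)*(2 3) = (2 5)(3 8) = [0, 1, 5, 8, 4, 2, 6, 7, 3]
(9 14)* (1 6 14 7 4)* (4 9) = (1 6 14 4)(7 9) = [0, 6, 2, 3, 1, 5, 14, 9, 8, 7, 10, 11, 12, 13, 4]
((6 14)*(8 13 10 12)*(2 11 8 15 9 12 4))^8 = (2 8 10)(4 11 13)(9 15 12)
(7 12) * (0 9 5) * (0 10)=[9, 1, 2, 3, 4, 10, 6, 12, 8, 5, 0, 11, 7]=(0 9 5 10)(7 12)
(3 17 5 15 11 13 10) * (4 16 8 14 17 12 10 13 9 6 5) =(3 12 10)(4 16 8 14 17)(5 15 11 9 6) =[0, 1, 2, 12, 16, 15, 5, 7, 14, 6, 3, 9, 10, 13, 17, 11, 8, 4]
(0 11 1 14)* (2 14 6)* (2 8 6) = (0 11 1 2 14)(6 8) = [11, 2, 14, 3, 4, 5, 8, 7, 6, 9, 10, 1, 12, 13, 0]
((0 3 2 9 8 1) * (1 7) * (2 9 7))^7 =(9)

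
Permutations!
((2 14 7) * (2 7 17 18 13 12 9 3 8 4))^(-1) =(2 4 8 3 9 12 13 18 17 14) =((2 14 17 18 13 12 9 3 8 4))^(-1)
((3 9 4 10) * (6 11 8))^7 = ((3 9 4 10)(6 11 8))^7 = (3 10 4 9)(6 11 8)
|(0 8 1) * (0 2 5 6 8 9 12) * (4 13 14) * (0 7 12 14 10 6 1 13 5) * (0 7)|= 36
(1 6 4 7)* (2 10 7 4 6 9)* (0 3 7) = (0 3 7 1 9 2 10) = [3, 9, 10, 7, 4, 5, 6, 1, 8, 2, 0]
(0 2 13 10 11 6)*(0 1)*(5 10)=(0 2 13 5 10 11 6 1)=[2, 0, 13, 3, 4, 10, 1, 7, 8, 9, 11, 6, 12, 5]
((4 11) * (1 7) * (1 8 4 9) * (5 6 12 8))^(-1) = (1 9 11 4 8 12 6 5 7)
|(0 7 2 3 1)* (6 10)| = |(0 7 2 3 1)(6 10)| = 10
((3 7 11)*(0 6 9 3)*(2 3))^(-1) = ((0 6 9 2 3 7 11))^(-1) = (0 11 7 3 2 9 6)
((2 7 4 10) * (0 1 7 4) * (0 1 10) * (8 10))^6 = (0 8 10 2 4)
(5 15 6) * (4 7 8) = [0, 1, 2, 3, 7, 15, 5, 8, 4, 9, 10, 11, 12, 13, 14, 6] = (4 7 8)(5 15 6)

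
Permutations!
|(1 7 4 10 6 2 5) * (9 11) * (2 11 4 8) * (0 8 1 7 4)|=|(0 8 2 5 7 1 4 10 6 11 9)|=11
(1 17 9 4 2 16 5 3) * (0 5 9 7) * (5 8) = (0 8 5 3 1 17 7)(2 16 9 4) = [8, 17, 16, 1, 2, 3, 6, 0, 5, 4, 10, 11, 12, 13, 14, 15, 9, 7]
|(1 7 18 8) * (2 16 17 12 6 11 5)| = 28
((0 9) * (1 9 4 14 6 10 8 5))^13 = ((0 4 14 6 10 8 5 1 9))^13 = (0 10 9 6 1 14 5 4 8)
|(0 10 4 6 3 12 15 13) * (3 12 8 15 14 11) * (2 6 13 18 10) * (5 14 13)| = 45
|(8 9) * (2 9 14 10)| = |(2 9 8 14 10)| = 5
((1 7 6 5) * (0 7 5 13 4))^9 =(0 4 13 6 7)(1 5)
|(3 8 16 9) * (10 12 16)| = |(3 8 10 12 16 9)| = 6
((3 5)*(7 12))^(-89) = (3 5)(7 12)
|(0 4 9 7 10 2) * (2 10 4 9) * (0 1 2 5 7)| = 6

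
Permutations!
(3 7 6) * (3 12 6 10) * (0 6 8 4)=[6, 1, 2, 7, 0, 5, 12, 10, 4, 9, 3, 11, 8]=(0 6 12 8 4)(3 7 10)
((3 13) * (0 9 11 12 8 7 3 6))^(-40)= ((0 9 11 12 8 7 3 13 6))^(-40)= (0 7 9 3 11 13 12 6 8)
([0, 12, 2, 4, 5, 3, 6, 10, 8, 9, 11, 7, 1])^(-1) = (1 12)(3 5 4)(7 11 10)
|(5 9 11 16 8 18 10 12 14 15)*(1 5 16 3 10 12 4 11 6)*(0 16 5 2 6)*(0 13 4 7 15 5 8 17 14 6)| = 19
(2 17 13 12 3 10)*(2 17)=(3 10 17 13 12)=[0, 1, 2, 10, 4, 5, 6, 7, 8, 9, 17, 11, 3, 12, 14, 15, 16, 13]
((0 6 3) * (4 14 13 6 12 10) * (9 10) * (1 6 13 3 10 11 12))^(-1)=((0 1 6 10 4 14 3)(9 11 12))^(-1)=(0 3 14 4 10 6 1)(9 12 11)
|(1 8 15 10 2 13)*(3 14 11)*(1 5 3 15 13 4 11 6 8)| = 30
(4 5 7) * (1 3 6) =(1 3 6)(4 5 7) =[0, 3, 2, 6, 5, 7, 1, 4]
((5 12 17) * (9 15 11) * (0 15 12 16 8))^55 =((0 15 11 9 12 17 5 16 8))^55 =(0 15 11 9 12 17 5 16 8)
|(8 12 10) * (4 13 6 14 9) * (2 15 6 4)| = |(2 15 6 14 9)(4 13)(8 12 10)| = 30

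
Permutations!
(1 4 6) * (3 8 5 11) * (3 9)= (1 4 6)(3 8 5 11 9)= [0, 4, 2, 8, 6, 11, 1, 7, 5, 3, 10, 9]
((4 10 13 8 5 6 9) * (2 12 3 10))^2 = ((2 12 3 10 13 8 5 6 9 4))^2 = (2 3 13 5 9)(4 12 10 8 6)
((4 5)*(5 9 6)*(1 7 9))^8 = (1 9 5)(4 7 6)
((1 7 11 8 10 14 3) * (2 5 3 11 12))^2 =((1 7 12 2 5 3)(8 10 14 11))^2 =(1 12 5)(2 3 7)(8 14)(10 11)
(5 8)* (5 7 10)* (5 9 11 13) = (5 8 7 10 9 11 13) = [0, 1, 2, 3, 4, 8, 6, 10, 7, 11, 9, 13, 12, 5]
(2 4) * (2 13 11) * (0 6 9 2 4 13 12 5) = (0 6 9 2 13 11 4 12 5) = [6, 1, 13, 3, 12, 0, 9, 7, 8, 2, 10, 4, 5, 11]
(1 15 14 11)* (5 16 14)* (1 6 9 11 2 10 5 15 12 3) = [0, 12, 10, 1, 4, 16, 9, 7, 8, 11, 5, 6, 3, 13, 2, 15, 14] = (1 12 3)(2 10 5 16 14)(6 9 11)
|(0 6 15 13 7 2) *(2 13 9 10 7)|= 8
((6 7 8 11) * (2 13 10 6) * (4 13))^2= ((2 4 13 10 6 7 8 11))^2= (2 13 6 8)(4 10 7 11)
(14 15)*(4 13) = [0, 1, 2, 3, 13, 5, 6, 7, 8, 9, 10, 11, 12, 4, 15, 14] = (4 13)(14 15)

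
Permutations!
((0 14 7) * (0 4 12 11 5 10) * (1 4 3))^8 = (0 5 12 1 7)(3 14 10 11 4)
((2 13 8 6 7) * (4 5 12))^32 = ((2 13 8 6 7)(4 5 12))^32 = (2 8 7 13 6)(4 12 5)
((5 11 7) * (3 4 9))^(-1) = ((3 4 9)(5 11 7))^(-1) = (3 9 4)(5 7 11)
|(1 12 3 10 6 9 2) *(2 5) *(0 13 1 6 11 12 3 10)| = |(0 13 1 3)(2 6 9 5)(10 11 12)| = 12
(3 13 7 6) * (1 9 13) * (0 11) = (0 11)(1 9 13 7 6 3) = [11, 9, 2, 1, 4, 5, 3, 6, 8, 13, 10, 0, 12, 7]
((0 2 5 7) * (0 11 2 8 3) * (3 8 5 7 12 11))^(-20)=((0 5 12 11 2 7 3))^(-20)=(0 5 12 11 2 7 3)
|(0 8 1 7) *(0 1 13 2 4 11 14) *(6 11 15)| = 18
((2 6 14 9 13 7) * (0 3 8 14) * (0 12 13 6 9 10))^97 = (0 8 10 3 14)(2 9 6 12 13 7) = ((0 3 8 14 10)(2 9 6 12 13 7))^97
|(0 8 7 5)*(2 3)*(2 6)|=12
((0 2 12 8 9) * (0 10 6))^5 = (0 10 8 2 6 9 12)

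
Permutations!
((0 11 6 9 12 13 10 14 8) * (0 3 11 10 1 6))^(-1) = ((0 10 14 8 3 11)(1 6 9 12 13))^(-1) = (0 11 3 8 14 10)(1 13 12 9 6)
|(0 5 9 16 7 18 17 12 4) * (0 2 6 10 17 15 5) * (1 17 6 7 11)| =12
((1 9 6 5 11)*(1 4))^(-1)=(1 4 11 5 6 9)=((1 9 6 5 11 4))^(-1)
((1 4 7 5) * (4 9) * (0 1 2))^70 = (9)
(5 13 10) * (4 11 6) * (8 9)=(4 11 6)(5 13 10)(8 9)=[0, 1, 2, 3, 11, 13, 4, 7, 9, 8, 5, 6, 12, 10]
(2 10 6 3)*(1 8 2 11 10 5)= [0, 8, 5, 11, 4, 1, 3, 7, 2, 9, 6, 10]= (1 8 2 5)(3 11 10 6)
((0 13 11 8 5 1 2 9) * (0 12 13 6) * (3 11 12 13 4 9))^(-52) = (13)(1 3 8)(2 11 5)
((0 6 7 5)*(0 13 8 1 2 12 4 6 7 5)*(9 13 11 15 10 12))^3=(0 7)(1 13 2 8 9)(4 11 12 5 10 6 15)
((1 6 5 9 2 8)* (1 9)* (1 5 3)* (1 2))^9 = (1 2)(3 9)(6 8)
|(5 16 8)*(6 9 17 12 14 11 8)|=9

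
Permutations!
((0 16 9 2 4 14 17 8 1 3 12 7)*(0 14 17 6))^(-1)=((0 16 9 2 4 17 8 1 3 12 7 14 6))^(-1)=(0 6 14 7 12 3 1 8 17 4 2 9 16)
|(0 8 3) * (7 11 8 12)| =|(0 12 7 11 8 3)| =6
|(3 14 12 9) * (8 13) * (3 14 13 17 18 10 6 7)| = |(3 13 8 17 18 10 6 7)(9 14 12)| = 24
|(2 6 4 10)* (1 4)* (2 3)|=6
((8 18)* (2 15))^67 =((2 15)(8 18))^67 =(2 15)(8 18)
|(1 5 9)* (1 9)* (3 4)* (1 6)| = 6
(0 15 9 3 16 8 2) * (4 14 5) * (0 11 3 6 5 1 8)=[15, 8, 11, 16, 14, 4, 5, 7, 2, 6, 10, 3, 12, 13, 1, 9, 0]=(0 15 9 6 5 4 14 1 8 2 11 3 16)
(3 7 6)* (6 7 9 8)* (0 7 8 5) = (0 7 8 6 3 9 5) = [7, 1, 2, 9, 4, 0, 3, 8, 6, 5]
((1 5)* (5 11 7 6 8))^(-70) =(1 7 8)(5 11 6)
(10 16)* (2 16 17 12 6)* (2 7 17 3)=[0, 1, 16, 2, 4, 5, 7, 17, 8, 9, 3, 11, 6, 13, 14, 15, 10, 12]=(2 16 10 3)(6 7 17 12)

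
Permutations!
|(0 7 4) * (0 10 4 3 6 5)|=10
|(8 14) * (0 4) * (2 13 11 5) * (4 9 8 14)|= 4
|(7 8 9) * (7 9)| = 2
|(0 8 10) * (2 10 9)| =5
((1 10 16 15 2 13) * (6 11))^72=(16)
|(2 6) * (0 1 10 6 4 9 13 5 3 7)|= |(0 1 10 6 2 4 9 13 5 3 7)|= 11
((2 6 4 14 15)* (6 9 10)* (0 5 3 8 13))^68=(0 8 5 13 3)(2 14 6 9 15 4 10)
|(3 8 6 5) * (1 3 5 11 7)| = |(1 3 8 6 11 7)| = 6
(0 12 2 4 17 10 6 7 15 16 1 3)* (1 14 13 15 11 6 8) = (0 12 2 4 17 10 8 1 3)(6 7 11)(13 15 16 14) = [12, 3, 4, 0, 17, 5, 7, 11, 1, 9, 8, 6, 2, 15, 13, 16, 14, 10]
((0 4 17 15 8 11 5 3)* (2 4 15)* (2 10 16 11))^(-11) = ((0 15 8 2 4 17 10 16 11 5 3))^(-11) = (17)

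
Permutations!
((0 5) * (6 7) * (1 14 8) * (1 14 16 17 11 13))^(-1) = ((0 5)(1 16 17 11 13)(6 7)(8 14))^(-1) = (0 5)(1 13 11 17 16)(6 7)(8 14)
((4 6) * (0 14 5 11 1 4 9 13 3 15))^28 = ((0 14 5 11 1 4 6 9 13 3 15))^28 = (0 6 14 9 5 13 11 3 1 15 4)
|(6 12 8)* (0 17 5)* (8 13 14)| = |(0 17 5)(6 12 13 14 8)| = 15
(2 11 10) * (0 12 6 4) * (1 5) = (0 12 6 4)(1 5)(2 11 10) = [12, 5, 11, 3, 0, 1, 4, 7, 8, 9, 2, 10, 6]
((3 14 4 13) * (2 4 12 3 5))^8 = (3 12 14)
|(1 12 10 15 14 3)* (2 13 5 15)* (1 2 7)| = |(1 12 10 7)(2 13 5 15 14 3)| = 12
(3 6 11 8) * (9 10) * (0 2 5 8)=[2, 1, 5, 6, 4, 8, 11, 7, 3, 10, 9, 0]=(0 2 5 8 3 6 11)(9 10)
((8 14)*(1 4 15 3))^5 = ((1 4 15 3)(8 14))^5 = (1 4 15 3)(8 14)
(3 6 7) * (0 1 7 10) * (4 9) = (0 1 7 3 6 10)(4 9) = [1, 7, 2, 6, 9, 5, 10, 3, 8, 4, 0]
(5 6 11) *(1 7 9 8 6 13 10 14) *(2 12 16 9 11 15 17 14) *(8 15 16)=(1 7 11 5 13 10 2 12 8 6 16 9 15 17 14)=[0, 7, 12, 3, 4, 13, 16, 11, 6, 15, 2, 5, 8, 10, 1, 17, 9, 14]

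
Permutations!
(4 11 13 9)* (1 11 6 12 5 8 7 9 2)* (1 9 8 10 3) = (1 11 13 2 9 4 6 12 5 10 3)(7 8) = [0, 11, 9, 1, 6, 10, 12, 8, 7, 4, 3, 13, 5, 2]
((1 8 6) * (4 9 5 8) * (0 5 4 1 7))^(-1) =(0 7 6 8 5)(4 9)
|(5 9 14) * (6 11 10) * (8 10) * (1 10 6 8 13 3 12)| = 24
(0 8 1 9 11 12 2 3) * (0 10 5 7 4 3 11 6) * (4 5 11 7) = (0 8 1 9 6)(2 7 5 4 3 10 11 12) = [8, 9, 7, 10, 3, 4, 0, 5, 1, 6, 11, 12, 2]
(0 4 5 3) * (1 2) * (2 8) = (0 4 5 3)(1 8 2) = [4, 8, 1, 0, 5, 3, 6, 7, 2]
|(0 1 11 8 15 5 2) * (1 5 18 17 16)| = |(0 5 2)(1 11 8 15 18 17 16)| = 21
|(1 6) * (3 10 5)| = |(1 6)(3 10 5)| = 6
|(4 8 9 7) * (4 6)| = |(4 8 9 7 6)| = 5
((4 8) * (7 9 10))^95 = (4 8)(7 10 9)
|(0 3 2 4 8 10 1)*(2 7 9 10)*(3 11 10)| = 12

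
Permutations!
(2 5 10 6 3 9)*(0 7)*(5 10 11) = (0 7)(2 10 6 3 9)(5 11) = [7, 1, 10, 9, 4, 11, 3, 0, 8, 2, 6, 5]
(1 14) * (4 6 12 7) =(1 14)(4 6 12 7) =[0, 14, 2, 3, 6, 5, 12, 4, 8, 9, 10, 11, 7, 13, 1]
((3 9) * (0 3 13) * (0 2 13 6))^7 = (0 6 9 3)(2 13)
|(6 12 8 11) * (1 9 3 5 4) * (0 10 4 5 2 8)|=|(0 10 4 1 9 3 2 8 11 6 12)|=11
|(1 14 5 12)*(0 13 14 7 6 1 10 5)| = 3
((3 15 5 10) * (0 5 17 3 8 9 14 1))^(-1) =(0 1 14 9 8 10 5)(3 17 15)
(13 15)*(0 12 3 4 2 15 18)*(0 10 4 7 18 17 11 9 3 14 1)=(0 12 14 1)(2 15 13 17 11 9 3 7 18 10 4)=[12, 0, 15, 7, 2, 5, 6, 18, 8, 3, 4, 9, 14, 17, 1, 13, 16, 11, 10]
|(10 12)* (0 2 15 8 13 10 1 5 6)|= |(0 2 15 8 13 10 12 1 5 6)|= 10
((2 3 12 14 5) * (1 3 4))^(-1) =((1 3 12 14 5 2 4))^(-1) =(1 4 2 5 14 12 3)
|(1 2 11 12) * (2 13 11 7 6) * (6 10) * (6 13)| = |(1 6 2 7 10 13 11 12)| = 8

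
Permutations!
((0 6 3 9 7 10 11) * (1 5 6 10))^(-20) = (0 10 11)(1 9 6)(3 5 7)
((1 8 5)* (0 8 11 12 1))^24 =((0 8 5)(1 11 12))^24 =(12)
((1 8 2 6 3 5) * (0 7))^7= (0 7)(1 8 2 6 3 5)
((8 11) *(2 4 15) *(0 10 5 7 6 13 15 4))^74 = ((0 10 5 7 6 13 15 2)(8 11))^74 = (0 5 6 15)(2 10 7 13)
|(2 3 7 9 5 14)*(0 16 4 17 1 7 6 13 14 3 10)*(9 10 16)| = 14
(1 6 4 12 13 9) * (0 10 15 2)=(0 10 15 2)(1 6 4 12 13 9)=[10, 6, 0, 3, 12, 5, 4, 7, 8, 1, 15, 11, 13, 9, 14, 2]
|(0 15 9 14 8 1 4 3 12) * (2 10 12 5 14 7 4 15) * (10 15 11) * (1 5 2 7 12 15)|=|(0 7 4 3 2 1 11 10 15 9 12)(5 14 8)|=33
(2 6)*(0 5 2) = (0 5 2 6) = [5, 1, 6, 3, 4, 2, 0]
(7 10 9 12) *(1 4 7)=(1 4 7 10 9 12)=[0, 4, 2, 3, 7, 5, 6, 10, 8, 12, 9, 11, 1]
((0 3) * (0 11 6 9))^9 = (0 9 6 11 3)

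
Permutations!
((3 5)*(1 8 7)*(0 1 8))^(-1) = ((0 1)(3 5)(7 8))^(-1) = (0 1)(3 5)(7 8)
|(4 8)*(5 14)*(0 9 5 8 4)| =|(0 9 5 14 8)| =5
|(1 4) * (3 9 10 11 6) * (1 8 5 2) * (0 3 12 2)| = |(0 3 9 10 11 6 12 2 1 4 8 5)| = 12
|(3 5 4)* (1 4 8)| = 5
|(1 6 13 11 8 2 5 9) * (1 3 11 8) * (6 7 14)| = 11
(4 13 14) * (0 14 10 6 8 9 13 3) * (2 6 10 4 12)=(0 14 12 2 6 8 9 13 4 3)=[14, 1, 6, 0, 3, 5, 8, 7, 9, 13, 10, 11, 2, 4, 12]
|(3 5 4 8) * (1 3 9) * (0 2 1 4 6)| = |(0 2 1 3 5 6)(4 8 9)| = 6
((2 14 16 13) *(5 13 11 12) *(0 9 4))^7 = ((0 9 4)(2 14 16 11 12 5 13))^7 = (16)(0 9 4)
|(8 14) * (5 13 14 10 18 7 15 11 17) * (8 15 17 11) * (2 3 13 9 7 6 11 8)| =20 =|(2 3 13 14 15)(5 9 7 17)(6 11 8 10 18)|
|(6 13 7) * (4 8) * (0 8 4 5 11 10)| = 15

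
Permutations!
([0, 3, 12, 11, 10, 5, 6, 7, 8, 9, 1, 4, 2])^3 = (1 4 3 10 11)(2 12)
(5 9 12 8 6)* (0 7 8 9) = [7, 1, 2, 3, 4, 0, 5, 8, 6, 12, 10, 11, 9] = (0 7 8 6 5)(9 12)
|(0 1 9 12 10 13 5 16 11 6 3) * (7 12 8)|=13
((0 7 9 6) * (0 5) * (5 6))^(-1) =(0 5 9 7)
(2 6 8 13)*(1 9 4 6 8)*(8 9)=(1 8 13 2 9 4 6)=[0, 8, 9, 3, 6, 5, 1, 7, 13, 4, 10, 11, 12, 2]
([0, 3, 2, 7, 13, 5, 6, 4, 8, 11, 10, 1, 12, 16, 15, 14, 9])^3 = (1 4 9 3 13 11 7 16)(14 15)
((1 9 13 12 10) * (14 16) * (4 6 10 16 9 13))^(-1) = ((1 13 12 16 14 9 4 6 10))^(-1) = (1 10 6 4 9 14 16 12 13)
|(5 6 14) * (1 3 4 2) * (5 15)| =|(1 3 4 2)(5 6 14 15)| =4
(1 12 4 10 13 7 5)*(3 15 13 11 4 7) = (1 12 7 5)(3 15 13)(4 10 11) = [0, 12, 2, 15, 10, 1, 6, 5, 8, 9, 11, 4, 7, 3, 14, 13]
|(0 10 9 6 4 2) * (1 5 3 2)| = 9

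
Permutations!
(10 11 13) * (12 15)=(10 11 13)(12 15)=[0, 1, 2, 3, 4, 5, 6, 7, 8, 9, 11, 13, 15, 10, 14, 12]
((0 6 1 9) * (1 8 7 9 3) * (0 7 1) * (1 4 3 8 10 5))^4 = ((0 6 10 5 1 8 4 3)(7 9))^4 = (0 1)(3 5)(4 10)(6 8)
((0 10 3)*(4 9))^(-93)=(10)(4 9)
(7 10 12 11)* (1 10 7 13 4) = (1 10 12 11 13 4) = [0, 10, 2, 3, 1, 5, 6, 7, 8, 9, 12, 13, 11, 4]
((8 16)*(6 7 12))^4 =(16)(6 7 12)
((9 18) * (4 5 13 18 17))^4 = ((4 5 13 18 9 17))^4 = (4 9 13)(5 17 18)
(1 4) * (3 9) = (1 4)(3 9) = [0, 4, 2, 9, 1, 5, 6, 7, 8, 3]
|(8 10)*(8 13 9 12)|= |(8 10 13 9 12)|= 5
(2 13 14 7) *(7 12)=(2 13 14 12 7)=[0, 1, 13, 3, 4, 5, 6, 2, 8, 9, 10, 11, 7, 14, 12]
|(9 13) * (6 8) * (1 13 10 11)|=|(1 13 9 10 11)(6 8)|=10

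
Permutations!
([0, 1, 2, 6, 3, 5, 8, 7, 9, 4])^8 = [0, 1, 2, 9, 8, 5, 4, 7, 3, 6]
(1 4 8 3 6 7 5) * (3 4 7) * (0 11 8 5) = (0 11 8 4 5 1 7)(3 6) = [11, 7, 2, 6, 5, 1, 3, 0, 4, 9, 10, 8]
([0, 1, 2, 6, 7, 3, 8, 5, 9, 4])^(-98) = [0, 1, 2, 3, 4, 5, 6, 7, 8, 9]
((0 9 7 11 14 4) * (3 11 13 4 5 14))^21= (0 9 7 13 4)(3 11)(5 14)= ((0 9 7 13 4)(3 11)(5 14))^21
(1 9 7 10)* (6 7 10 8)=(1 9 10)(6 7 8)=[0, 9, 2, 3, 4, 5, 7, 8, 6, 10, 1]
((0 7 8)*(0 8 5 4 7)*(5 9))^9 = ((4 7 9 5))^9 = (4 7 9 5)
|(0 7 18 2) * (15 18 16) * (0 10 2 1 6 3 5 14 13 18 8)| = 70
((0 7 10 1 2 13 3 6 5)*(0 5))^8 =(13)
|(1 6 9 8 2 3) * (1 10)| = |(1 6 9 8 2 3 10)| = 7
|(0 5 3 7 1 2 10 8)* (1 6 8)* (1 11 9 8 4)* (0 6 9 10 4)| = 42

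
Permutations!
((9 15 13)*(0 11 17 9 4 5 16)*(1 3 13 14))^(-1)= ((0 11 17 9 15 14 1 3 13 4 5 16))^(-1)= (0 16 5 4 13 3 1 14 15 9 17 11)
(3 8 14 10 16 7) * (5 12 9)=(3 8 14 10 16 7)(5 12 9)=[0, 1, 2, 8, 4, 12, 6, 3, 14, 5, 16, 11, 9, 13, 10, 15, 7]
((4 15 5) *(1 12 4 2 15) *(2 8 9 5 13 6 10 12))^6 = ((1 2 15 13 6 10 12 4)(5 8 9))^6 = (1 12 6 15)(2 4 10 13)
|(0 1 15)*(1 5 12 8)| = 6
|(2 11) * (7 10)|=|(2 11)(7 10)|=2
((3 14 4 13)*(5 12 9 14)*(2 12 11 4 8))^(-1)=((2 12 9 14 8)(3 5 11 4 13))^(-1)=(2 8 14 9 12)(3 13 4 11 5)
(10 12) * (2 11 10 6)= (2 11 10 12 6)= [0, 1, 11, 3, 4, 5, 2, 7, 8, 9, 12, 10, 6]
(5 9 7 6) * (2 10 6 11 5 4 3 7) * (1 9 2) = (1 9)(2 10 6 4 3 7 11 5) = [0, 9, 10, 7, 3, 2, 4, 11, 8, 1, 6, 5]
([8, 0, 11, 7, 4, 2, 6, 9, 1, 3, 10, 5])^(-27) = [0, 1, 2, 3, 4, 5, 6, 7, 8, 9, 10, 11]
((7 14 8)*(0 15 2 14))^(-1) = (0 7 8 14 2 15)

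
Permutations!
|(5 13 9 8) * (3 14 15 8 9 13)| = 5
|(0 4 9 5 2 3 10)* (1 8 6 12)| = |(0 4 9 5 2 3 10)(1 8 6 12)| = 28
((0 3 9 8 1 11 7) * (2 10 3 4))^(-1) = (0 7 11 1 8 9 3 10 2 4)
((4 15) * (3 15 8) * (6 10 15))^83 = (3 8 4 15 10 6) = ((3 6 10 15 4 8))^83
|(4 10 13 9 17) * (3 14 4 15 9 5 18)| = 21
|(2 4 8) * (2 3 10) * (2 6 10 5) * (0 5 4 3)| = 6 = |(0 5 2 3 4 8)(6 10)|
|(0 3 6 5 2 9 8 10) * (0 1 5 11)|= 12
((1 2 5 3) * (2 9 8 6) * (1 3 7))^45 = ((1 9 8 6 2 5 7))^45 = (1 6 7 8 5 9 2)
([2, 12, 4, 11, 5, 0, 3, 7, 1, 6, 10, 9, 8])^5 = (0 2 4 5)(1 8 12)(3 11 9 6)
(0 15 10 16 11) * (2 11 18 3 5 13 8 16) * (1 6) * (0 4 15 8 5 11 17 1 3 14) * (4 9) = (0 8 16 18 14)(1 6 3 11 9 4 15 10 2 17)(5 13) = [8, 6, 17, 11, 15, 13, 3, 7, 16, 4, 2, 9, 12, 5, 0, 10, 18, 1, 14]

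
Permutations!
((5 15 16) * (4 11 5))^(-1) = ((4 11 5 15 16))^(-1) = (4 16 15 5 11)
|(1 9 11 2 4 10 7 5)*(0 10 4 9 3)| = |(0 10 7 5 1 3)(2 9 11)| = 6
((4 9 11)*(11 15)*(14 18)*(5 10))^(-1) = ((4 9 15 11)(5 10)(14 18))^(-1) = (4 11 15 9)(5 10)(14 18)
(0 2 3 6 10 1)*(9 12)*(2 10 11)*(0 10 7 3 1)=(0 7 3 6 11 2 1 10)(9 12)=[7, 10, 1, 6, 4, 5, 11, 3, 8, 12, 0, 2, 9]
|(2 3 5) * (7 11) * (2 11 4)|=6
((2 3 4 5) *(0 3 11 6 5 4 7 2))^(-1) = (0 5 6 11 2 7 3)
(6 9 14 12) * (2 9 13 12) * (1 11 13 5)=(1 11 13 12 6 5)(2 9 14)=[0, 11, 9, 3, 4, 1, 5, 7, 8, 14, 10, 13, 6, 12, 2]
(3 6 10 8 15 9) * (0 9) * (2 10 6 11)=[9, 1, 10, 11, 4, 5, 6, 7, 15, 3, 8, 2, 12, 13, 14, 0]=(0 9 3 11 2 10 8 15)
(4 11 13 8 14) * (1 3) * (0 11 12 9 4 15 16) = (0 11 13 8 14 15 16)(1 3)(4 12 9) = [11, 3, 2, 1, 12, 5, 6, 7, 14, 4, 10, 13, 9, 8, 15, 16, 0]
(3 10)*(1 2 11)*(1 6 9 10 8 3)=(1 2 11 6 9 10)(3 8)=[0, 2, 11, 8, 4, 5, 9, 7, 3, 10, 1, 6]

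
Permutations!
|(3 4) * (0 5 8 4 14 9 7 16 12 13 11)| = |(0 5 8 4 3 14 9 7 16 12 13 11)| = 12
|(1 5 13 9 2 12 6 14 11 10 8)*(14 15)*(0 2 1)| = |(0 2 12 6 15 14 11 10 8)(1 5 13 9)| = 36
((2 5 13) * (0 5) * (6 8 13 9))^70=(13)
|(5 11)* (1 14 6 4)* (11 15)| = 12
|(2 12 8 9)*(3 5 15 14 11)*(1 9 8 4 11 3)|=|(1 9 2 12 4 11)(3 5 15 14)|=12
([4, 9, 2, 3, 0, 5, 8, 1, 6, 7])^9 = [4, 1, 2, 3, 0, 5, 8, 7, 6, 9]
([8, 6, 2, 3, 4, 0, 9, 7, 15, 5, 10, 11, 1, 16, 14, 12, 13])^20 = [1, 0, 2, 3, 4, 12, 8, 7, 6, 15, 10, 11, 5, 13, 14, 9, 16]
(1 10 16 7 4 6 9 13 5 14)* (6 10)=(1 6 9 13 5 14)(4 10 16 7)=[0, 6, 2, 3, 10, 14, 9, 4, 8, 13, 16, 11, 12, 5, 1, 15, 7]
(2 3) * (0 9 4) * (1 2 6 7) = (0 9 4)(1 2 3 6 7) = [9, 2, 3, 6, 0, 5, 7, 1, 8, 4]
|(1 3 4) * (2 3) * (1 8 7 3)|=4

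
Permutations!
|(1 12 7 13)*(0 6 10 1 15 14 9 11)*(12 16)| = |(0 6 10 1 16 12 7 13 15 14 9 11)| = 12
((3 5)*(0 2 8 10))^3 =(0 10 8 2)(3 5)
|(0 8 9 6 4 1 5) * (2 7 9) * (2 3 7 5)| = 10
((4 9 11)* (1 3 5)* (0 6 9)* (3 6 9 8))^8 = ((0 9 11 4)(1 6 8 3 5))^8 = (11)(1 3 6 5 8)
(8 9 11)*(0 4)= [4, 1, 2, 3, 0, 5, 6, 7, 9, 11, 10, 8]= (0 4)(8 9 11)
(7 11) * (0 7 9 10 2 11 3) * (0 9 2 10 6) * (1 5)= (0 7 3 9 6)(1 5)(2 11)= [7, 5, 11, 9, 4, 1, 0, 3, 8, 6, 10, 2]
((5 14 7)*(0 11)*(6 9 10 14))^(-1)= ((0 11)(5 6 9 10 14 7))^(-1)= (0 11)(5 7 14 10 9 6)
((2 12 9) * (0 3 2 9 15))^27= ((0 3 2 12 15))^27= (0 2 15 3 12)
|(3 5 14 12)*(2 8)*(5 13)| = |(2 8)(3 13 5 14 12)| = 10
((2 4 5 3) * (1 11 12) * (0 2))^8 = (0 5 2 3 4)(1 12 11)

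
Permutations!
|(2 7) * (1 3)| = |(1 3)(2 7)| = 2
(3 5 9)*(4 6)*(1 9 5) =(1 9 3)(4 6) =[0, 9, 2, 1, 6, 5, 4, 7, 8, 3]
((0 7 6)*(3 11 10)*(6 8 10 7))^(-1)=((0 6)(3 11 7 8 10))^(-1)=(0 6)(3 10 8 7 11)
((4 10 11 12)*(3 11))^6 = (3 11 12 4 10)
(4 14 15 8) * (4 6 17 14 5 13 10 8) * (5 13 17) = [0, 1, 2, 3, 13, 17, 5, 7, 6, 9, 8, 11, 12, 10, 15, 4, 16, 14] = (4 13 10 8 6 5 17 14 15)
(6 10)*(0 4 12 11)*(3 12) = [4, 1, 2, 12, 3, 5, 10, 7, 8, 9, 6, 0, 11] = (0 4 3 12 11)(6 10)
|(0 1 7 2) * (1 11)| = 5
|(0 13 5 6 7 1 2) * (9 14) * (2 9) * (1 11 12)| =11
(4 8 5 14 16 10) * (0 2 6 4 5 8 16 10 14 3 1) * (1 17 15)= (0 2 6 4 16 14 10 5 3 17 15 1)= [2, 0, 6, 17, 16, 3, 4, 7, 8, 9, 5, 11, 12, 13, 10, 1, 14, 15]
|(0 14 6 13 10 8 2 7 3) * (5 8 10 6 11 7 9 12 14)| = 10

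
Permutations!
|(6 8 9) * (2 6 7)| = 5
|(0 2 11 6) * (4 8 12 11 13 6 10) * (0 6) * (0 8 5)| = 9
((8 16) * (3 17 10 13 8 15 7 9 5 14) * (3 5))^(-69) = ((3 17 10 13 8 16 15 7 9)(5 14))^(-69) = (3 13 15)(5 14)(7 17 8)(9 10 16)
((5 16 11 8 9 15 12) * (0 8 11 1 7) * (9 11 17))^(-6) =((0 8 11 17 9 15 12 5 16 1 7))^(-6) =(0 15 7 9 1 17 16 11 5 8 12)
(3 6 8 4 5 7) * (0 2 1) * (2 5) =(0 5 7 3 6 8 4 2 1) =[5, 0, 1, 6, 2, 7, 8, 3, 4]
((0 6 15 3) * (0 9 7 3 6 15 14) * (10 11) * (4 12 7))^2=(0 6)(3 4 7 9 12)(14 15)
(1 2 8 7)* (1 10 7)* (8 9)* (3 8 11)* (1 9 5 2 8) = (1 8 9 11 3)(2 5)(7 10) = [0, 8, 5, 1, 4, 2, 6, 10, 9, 11, 7, 3]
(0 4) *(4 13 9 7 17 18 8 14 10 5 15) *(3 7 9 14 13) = (0 3 7 17 18 8 13 14 10 5 15 4) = [3, 1, 2, 7, 0, 15, 6, 17, 13, 9, 5, 11, 12, 14, 10, 4, 16, 18, 8]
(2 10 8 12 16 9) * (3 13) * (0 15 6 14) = (0 15 6 14)(2 10 8 12 16 9)(3 13) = [15, 1, 10, 13, 4, 5, 14, 7, 12, 2, 8, 11, 16, 3, 0, 6, 9]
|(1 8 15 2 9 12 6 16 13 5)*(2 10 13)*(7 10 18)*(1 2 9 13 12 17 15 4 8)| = |(2 13 5)(4 8)(6 16 9 17 15 18 7 10 12)| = 18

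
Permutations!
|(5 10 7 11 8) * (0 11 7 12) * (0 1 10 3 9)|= |(0 11 8 5 3 9)(1 10 12)|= 6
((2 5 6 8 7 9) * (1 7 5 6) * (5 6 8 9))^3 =(2 9 6 8)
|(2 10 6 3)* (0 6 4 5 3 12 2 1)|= 9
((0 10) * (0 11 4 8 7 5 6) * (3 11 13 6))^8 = (13)(3 4 7)(5 11 8)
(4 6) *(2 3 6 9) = (2 3 6 4 9) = [0, 1, 3, 6, 9, 5, 4, 7, 8, 2]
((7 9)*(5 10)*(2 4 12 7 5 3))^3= (2 7 10 4 9 3 12 5)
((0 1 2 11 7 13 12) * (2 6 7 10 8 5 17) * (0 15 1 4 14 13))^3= (0 13 1)(2 8)(4 12 6)(5 11)(7 14 15)(10 17)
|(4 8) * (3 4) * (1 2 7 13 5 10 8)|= |(1 2 7 13 5 10 8 3 4)|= 9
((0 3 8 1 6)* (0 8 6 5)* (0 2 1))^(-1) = ((0 3 6 8)(1 5 2))^(-1) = (0 8 6 3)(1 2 5)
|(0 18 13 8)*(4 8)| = |(0 18 13 4 8)| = 5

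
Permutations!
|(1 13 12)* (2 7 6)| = |(1 13 12)(2 7 6)| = 3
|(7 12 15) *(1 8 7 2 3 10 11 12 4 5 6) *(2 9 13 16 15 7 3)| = 20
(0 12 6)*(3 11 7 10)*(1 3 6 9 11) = [12, 3, 2, 1, 4, 5, 0, 10, 8, 11, 6, 7, 9] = (0 12 9 11 7 10 6)(1 3)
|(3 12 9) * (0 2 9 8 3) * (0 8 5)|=7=|(0 2 9 8 3 12 5)|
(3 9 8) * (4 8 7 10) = (3 9 7 10 4 8) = [0, 1, 2, 9, 8, 5, 6, 10, 3, 7, 4]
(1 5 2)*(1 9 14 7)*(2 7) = (1 5 7)(2 9 14) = [0, 5, 9, 3, 4, 7, 6, 1, 8, 14, 10, 11, 12, 13, 2]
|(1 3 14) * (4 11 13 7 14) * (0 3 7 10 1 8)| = 10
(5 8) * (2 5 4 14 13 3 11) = (2 5 8 4 14 13 3 11) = [0, 1, 5, 11, 14, 8, 6, 7, 4, 9, 10, 2, 12, 3, 13]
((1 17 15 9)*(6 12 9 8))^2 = ((1 17 15 8 6 12 9))^2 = (1 15 6 9 17 8 12)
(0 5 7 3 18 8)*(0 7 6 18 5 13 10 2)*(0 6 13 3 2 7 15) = (0 3 5 13 10 7 2 6 18 8 15) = [3, 1, 6, 5, 4, 13, 18, 2, 15, 9, 7, 11, 12, 10, 14, 0, 16, 17, 8]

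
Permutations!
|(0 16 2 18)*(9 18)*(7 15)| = 10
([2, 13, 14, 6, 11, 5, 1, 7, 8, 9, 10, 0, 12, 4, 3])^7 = [4, 3, 11, 2, 1, 5, 14, 7, 8, 9, 10, 13, 12, 6, 0]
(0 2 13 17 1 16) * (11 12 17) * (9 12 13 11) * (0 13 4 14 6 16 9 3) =(0 2 11 4 14 6 16 13 3)(1 9 12 17) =[2, 9, 11, 0, 14, 5, 16, 7, 8, 12, 10, 4, 17, 3, 6, 15, 13, 1]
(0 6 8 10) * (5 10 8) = (0 6 5 10) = [6, 1, 2, 3, 4, 10, 5, 7, 8, 9, 0]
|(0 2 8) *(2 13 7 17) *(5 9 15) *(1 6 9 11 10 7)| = |(0 13 1 6 9 15 5 11 10 7 17 2 8)| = 13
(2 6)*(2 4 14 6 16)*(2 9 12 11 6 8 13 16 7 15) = (2 7 15)(4 14 8 13 16 9 12 11 6) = [0, 1, 7, 3, 14, 5, 4, 15, 13, 12, 10, 6, 11, 16, 8, 2, 9]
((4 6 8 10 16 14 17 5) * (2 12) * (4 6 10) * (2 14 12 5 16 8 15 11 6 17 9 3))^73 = ((2 5 17 16 12 14 9 3)(4 10 8)(6 15 11))^73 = (2 5 17 16 12 14 9 3)(4 10 8)(6 15 11)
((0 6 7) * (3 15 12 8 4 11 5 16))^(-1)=((0 6 7)(3 15 12 8 4 11 5 16))^(-1)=(0 7 6)(3 16 5 11 4 8 12 15)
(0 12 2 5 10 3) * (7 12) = (0 7 12 2 5 10 3) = [7, 1, 5, 0, 4, 10, 6, 12, 8, 9, 3, 11, 2]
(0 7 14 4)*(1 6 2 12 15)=(0 7 14 4)(1 6 2 12 15)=[7, 6, 12, 3, 0, 5, 2, 14, 8, 9, 10, 11, 15, 13, 4, 1]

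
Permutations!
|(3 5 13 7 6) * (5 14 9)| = 7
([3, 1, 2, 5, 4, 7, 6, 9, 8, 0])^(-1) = [9, 1, 2, 0, 4, 3, 6, 5, 8, 7]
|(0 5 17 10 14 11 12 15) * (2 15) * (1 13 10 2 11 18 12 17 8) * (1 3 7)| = 15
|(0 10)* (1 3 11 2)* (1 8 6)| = 6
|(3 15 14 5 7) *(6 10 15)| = 7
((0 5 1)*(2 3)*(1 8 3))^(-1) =((0 5 8 3 2 1))^(-1) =(0 1 2 3 8 5)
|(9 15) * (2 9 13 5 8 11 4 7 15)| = |(2 9)(4 7 15 13 5 8 11)| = 14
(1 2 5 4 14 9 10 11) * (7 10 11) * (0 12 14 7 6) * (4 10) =(0 12 14 9 11 1 2 5 10 6)(4 7) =[12, 2, 5, 3, 7, 10, 0, 4, 8, 11, 6, 1, 14, 13, 9]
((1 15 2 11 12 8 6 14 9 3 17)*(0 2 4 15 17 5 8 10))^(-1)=(0 10 12 11 2)(1 17)(3 9 14 6 8 5)(4 15)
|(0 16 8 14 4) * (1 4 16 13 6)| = 15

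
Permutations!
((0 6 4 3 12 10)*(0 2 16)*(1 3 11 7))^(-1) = ((0 6 4 11 7 1 3 12 10 2 16))^(-1) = (0 16 2 10 12 3 1 7 11 4 6)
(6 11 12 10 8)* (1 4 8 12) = (1 4 8 6 11)(10 12) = [0, 4, 2, 3, 8, 5, 11, 7, 6, 9, 12, 1, 10]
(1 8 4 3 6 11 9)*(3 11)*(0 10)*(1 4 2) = [10, 8, 1, 6, 11, 5, 3, 7, 2, 4, 0, 9] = (0 10)(1 8 2)(3 6)(4 11 9)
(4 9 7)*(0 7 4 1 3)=(0 7 1 3)(4 9)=[7, 3, 2, 0, 9, 5, 6, 1, 8, 4]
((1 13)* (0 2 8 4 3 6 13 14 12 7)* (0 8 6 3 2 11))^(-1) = (0 11)(1 13 6 2 4 8 7 12 14)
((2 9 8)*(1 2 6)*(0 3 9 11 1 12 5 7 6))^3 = ((0 3 9 8)(1 2 11)(5 7 6 12))^3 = (0 8 9 3)(5 12 6 7)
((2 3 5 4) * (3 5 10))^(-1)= ((2 5 4)(3 10))^(-1)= (2 4 5)(3 10)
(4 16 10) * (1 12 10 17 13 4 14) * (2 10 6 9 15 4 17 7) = (1 12 6 9 15 4 16 7 2 10 14)(13 17) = [0, 12, 10, 3, 16, 5, 9, 2, 8, 15, 14, 11, 6, 17, 1, 4, 7, 13]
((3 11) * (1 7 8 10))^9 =(1 7 8 10)(3 11)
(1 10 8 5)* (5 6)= (1 10 8 6 5)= [0, 10, 2, 3, 4, 1, 5, 7, 6, 9, 8]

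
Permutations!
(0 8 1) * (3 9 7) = (0 8 1)(3 9 7) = [8, 0, 2, 9, 4, 5, 6, 3, 1, 7]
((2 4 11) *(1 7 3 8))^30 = (11)(1 3)(7 8)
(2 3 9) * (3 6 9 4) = (2 6 9)(3 4) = [0, 1, 6, 4, 3, 5, 9, 7, 8, 2]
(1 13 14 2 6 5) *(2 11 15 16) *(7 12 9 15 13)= [0, 7, 6, 3, 4, 1, 5, 12, 8, 15, 10, 13, 9, 14, 11, 16, 2]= (1 7 12 9 15 16 2 6 5)(11 13 14)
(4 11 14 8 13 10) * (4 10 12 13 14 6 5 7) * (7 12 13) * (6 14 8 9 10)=(4 11 14 9 10 6 5 12 7)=[0, 1, 2, 3, 11, 12, 5, 4, 8, 10, 6, 14, 7, 13, 9]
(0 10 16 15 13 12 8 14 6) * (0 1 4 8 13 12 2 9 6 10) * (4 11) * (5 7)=[0, 11, 9, 3, 8, 7, 1, 5, 14, 6, 16, 4, 13, 2, 10, 12, 15]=(1 11 4 8 14 10 16 15 12 13 2 9 6)(5 7)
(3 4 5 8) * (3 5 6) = (3 4 6)(5 8) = [0, 1, 2, 4, 6, 8, 3, 7, 5]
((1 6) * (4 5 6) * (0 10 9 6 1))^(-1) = (0 6 9 10)(1 5 4)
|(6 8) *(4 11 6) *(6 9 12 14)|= 7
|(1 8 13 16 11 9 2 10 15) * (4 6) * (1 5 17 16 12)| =8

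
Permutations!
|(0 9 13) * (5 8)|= |(0 9 13)(5 8)|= 6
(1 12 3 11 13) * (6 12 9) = (1 9 6 12 3 11 13) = [0, 9, 2, 11, 4, 5, 12, 7, 8, 6, 10, 13, 3, 1]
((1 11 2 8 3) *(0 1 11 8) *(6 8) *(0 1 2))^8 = (0 2 1 6 8 3 11)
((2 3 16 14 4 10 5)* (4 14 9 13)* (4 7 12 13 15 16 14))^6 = (16)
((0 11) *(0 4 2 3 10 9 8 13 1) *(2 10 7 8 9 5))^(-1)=((0 11 4 10 5 2 3 7 8 13 1))^(-1)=(0 1 13 8 7 3 2 5 10 4 11)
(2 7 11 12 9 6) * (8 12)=(2 7 11 8 12 9 6)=[0, 1, 7, 3, 4, 5, 2, 11, 12, 6, 10, 8, 9]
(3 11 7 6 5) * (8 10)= (3 11 7 6 5)(8 10)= [0, 1, 2, 11, 4, 3, 5, 6, 10, 9, 8, 7]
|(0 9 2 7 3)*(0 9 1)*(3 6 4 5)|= |(0 1)(2 7 6 4 5 3 9)|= 14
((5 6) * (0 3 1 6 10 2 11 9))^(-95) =((0 3 1 6 5 10 2 11 9))^(-95) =(0 5 9 6 11 1 2 3 10)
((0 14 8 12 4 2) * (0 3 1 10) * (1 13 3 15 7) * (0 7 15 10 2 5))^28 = (15)(0 4 8)(5 12 14)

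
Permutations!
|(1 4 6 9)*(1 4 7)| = |(1 7)(4 6 9)| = 6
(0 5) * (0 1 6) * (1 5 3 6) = (0 3 6) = [3, 1, 2, 6, 4, 5, 0]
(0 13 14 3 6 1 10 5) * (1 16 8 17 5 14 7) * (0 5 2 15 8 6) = (0 13 7 1 10 14 3)(2 15 8 17)(6 16) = [13, 10, 15, 0, 4, 5, 16, 1, 17, 9, 14, 11, 12, 7, 3, 8, 6, 2]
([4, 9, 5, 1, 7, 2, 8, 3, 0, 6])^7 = (0 8 6 9 1 3 7 4)(2 5)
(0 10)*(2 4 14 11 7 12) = (0 10)(2 4 14 11 7 12) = [10, 1, 4, 3, 14, 5, 6, 12, 8, 9, 0, 7, 2, 13, 11]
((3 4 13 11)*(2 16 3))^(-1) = ((2 16 3 4 13 11))^(-1) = (2 11 13 4 3 16)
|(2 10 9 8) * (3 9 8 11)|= |(2 10 8)(3 9 11)|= 3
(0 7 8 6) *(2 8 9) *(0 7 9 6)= (0 9 2 8)(6 7)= [9, 1, 8, 3, 4, 5, 7, 6, 0, 2]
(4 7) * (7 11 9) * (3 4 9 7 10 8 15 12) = (3 4 11 7 9 10 8 15 12) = [0, 1, 2, 4, 11, 5, 6, 9, 15, 10, 8, 7, 3, 13, 14, 12]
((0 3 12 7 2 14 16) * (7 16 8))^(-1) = (0 16 12 3)(2 7 8 14)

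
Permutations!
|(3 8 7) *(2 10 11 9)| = |(2 10 11 9)(3 8 7)| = 12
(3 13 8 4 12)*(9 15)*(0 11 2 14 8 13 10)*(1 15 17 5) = (0 11 2 14 8 4 12 3 10)(1 15 9 17 5) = [11, 15, 14, 10, 12, 1, 6, 7, 4, 17, 0, 2, 3, 13, 8, 9, 16, 5]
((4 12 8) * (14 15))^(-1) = ((4 12 8)(14 15))^(-1) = (4 8 12)(14 15)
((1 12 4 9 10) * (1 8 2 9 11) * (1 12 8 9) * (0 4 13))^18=(0 12 4 13 11)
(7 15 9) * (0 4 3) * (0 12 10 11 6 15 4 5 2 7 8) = (0 5 2 7 4 3 12 10 11 6 15 9 8) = [5, 1, 7, 12, 3, 2, 15, 4, 0, 8, 11, 6, 10, 13, 14, 9]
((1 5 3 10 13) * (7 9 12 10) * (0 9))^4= ((0 9 12 10 13 1 5 3 7))^4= (0 13 7 10 3 12 5 9 1)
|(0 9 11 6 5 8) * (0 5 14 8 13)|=|(0 9 11 6 14 8 5 13)|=8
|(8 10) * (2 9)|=2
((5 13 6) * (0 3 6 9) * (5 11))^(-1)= (0 9 13 5 11 6 3)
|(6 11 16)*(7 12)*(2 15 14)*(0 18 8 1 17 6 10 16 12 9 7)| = 24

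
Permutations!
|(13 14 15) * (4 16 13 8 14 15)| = |(4 16 13 15 8 14)| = 6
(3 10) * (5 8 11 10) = (3 5 8 11 10) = [0, 1, 2, 5, 4, 8, 6, 7, 11, 9, 3, 10]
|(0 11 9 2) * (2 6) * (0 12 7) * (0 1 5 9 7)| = 9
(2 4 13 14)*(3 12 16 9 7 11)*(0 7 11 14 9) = (0 7 14 2 4 13 9 11 3 12 16) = [7, 1, 4, 12, 13, 5, 6, 14, 8, 11, 10, 3, 16, 9, 2, 15, 0]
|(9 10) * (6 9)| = 3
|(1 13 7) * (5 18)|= 6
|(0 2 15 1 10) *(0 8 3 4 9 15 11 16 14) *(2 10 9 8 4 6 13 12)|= |(0 10 4 8 3 6 13 12 2 11 16 14)(1 9 15)|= 12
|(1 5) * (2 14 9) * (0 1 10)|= 12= |(0 1 5 10)(2 14 9)|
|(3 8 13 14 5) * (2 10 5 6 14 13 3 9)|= 4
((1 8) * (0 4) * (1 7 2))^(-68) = ((0 4)(1 8 7 2))^(-68) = (8)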